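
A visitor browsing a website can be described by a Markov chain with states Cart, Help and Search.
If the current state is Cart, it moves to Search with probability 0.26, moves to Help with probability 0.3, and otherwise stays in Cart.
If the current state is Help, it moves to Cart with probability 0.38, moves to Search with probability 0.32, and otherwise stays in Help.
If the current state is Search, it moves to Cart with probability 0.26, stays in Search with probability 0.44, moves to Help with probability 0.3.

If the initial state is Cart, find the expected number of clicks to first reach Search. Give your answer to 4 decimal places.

3.5971

Let t(s) be the expected number of clicks to first reach Search from state s, with t(Search) = 0. Conditioning on the first click:
t(Cart) = 1 + 0.44·t(Cart) + 0.3·t(Help)
t(Help) = 1 + 0.38·t(Cart) + 0.3·t(Help)
Solving: t(Cart) = 3.5971, t(Help) = 3.3813.
Expected clicks from Cart to Search: 3.5971.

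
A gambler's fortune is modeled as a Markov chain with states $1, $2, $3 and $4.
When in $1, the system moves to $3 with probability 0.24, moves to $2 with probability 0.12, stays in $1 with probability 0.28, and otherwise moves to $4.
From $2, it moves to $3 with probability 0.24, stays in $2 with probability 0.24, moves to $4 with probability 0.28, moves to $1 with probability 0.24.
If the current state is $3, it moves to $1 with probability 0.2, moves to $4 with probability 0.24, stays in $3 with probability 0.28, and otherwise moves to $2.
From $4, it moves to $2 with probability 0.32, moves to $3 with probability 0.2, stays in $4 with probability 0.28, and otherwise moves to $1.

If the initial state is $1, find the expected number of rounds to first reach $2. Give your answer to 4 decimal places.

4.5589

Let t(s) be the expected number of rounds to first reach $2 from state s, with t($2) = 0. Conditioning on the first round:
t($1) = 1 + 0.28·t($1) + 0.24·t($3) + 0.36·t($4)
t($3) = 1 + 0.2·t($1) + 0.28·t($3) + 0.24·t($4)
t($4) = 1 + 0.2·t($1) + 0.2·t($3) + 0.28·t($4)
Solving: t($1) = 4.5589, t($3) = 3.9016, t($4) = 3.7390.
Expected rounds from $1 to $2: 4.5589.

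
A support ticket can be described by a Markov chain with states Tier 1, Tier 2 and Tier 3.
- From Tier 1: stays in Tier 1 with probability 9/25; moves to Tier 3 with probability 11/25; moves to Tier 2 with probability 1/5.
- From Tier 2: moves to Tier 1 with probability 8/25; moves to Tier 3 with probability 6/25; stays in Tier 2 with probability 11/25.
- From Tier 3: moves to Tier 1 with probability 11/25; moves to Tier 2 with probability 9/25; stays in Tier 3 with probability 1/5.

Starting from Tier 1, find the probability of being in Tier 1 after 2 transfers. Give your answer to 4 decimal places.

0.3872

Sum over the intermediate state after 1 transfer:
P = P(Tier 1→Tier 1)·P(Tier 1→Tier 1) + P(Tier 1→Tier 2)·P(Tier 2→Tier 1) + P(Tier 1→Tier 3)·P(Tier 3→Tier 1)
  = 0.36×0.36 + 0.2×0.32 + 0.44×0.44
  = 0.1296 + 0.0640 + 0.1936 = 0.3872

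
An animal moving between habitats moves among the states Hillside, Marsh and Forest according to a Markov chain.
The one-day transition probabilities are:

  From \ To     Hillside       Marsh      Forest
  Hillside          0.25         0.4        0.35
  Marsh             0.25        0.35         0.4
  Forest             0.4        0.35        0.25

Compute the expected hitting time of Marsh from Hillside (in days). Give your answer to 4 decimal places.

Let t(s) be the expected number of days to first reach Marsh from state s, with t(Marsh) = 0. Conditioning on the first day:
t(Hillside) = 1 + 0.25·t(Hillside) + 0.35·t(Forest)
t(Forest) = 1 + 0.4·t(Hillside) + 0.25·t(Forest)
Solving: t(Hillside) = 2.6036, t(Forest) = 2.7219.
Expected days from Hillside to Marsh: 2.6036.

2.6036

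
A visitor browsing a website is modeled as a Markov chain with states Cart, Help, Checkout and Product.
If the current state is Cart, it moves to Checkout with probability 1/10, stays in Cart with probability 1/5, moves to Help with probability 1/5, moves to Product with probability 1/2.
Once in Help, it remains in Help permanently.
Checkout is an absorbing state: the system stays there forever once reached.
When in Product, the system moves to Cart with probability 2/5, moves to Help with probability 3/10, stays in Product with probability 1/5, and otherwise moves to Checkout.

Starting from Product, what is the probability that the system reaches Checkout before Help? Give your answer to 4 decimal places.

0.2727

Let h(s) be the probability of absorption at Checkout starting from transient state s. Then h(Checkout) = 1 and h(Help) = 0. By first-step analysis:
h(Cart) = 0.2·h(Cart) + 0.2·0 + 0.1·1 + 0.5·h(Product)
h(Product) = 0.4·h(Cart) + 0.3·0 + 0.1·1 + 0.2·h(Product)
Solving: h(Cart) = 0.2955, h(Product) = 0.2727.
Starting from Product, the probability is 0.2727.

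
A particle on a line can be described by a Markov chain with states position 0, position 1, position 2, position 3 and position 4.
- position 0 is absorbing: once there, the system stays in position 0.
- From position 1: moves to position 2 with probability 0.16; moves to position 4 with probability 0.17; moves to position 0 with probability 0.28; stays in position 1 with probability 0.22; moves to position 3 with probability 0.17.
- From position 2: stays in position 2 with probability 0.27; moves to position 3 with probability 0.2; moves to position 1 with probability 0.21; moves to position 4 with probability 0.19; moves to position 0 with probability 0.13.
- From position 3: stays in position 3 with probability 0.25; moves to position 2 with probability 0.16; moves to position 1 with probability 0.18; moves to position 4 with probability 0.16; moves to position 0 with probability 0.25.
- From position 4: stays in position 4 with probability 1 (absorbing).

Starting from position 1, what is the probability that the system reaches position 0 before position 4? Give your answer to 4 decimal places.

0.5902

Let h(s) be the probability of absorption at position 0 starting from transient state s. Then h(position 0) = 1 and h(position 4) = 0. By first-step analysis:
h(position 1) = 0.28·1 + 0.22·h(position 1) + 0.16·h(position 2) + 0.17·h(position 3) + 0.17·0
h(position 2) = 0.13·1 + 0.21·h(position 1) + 0.27·h(position 2) + 0.2·h(position 3) + 0.19·0
h(position 3) = 0.25·1 + 0.18·h(position 1) + 0.16·h(position 2) + 0.25·h(position 3) + 0.16·0
Solving: h(position 1) = 0.5902, h(position 2) = 0.5077, h(position 3) = 0.5833.
Starting from position 1, the probability is 0.5902.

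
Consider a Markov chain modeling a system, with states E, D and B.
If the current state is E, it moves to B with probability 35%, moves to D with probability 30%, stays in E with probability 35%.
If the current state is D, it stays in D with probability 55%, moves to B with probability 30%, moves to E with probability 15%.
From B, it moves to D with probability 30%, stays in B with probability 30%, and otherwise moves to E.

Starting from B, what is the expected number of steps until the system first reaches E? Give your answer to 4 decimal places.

Let t(s) be the expected number of steps to first reach E from state s, with t(E) = 0. Conditioning on the first step:
t(D) = 1 + 0.55·t(D) + 0.3·t(B)
t(B) = 1 + 0.3·t(D) + 0.3·t(B)
Solving: t(D) = 4.4444, t(B) = 3.3333.
Expected steps from B to E: 3.3333.

3.3333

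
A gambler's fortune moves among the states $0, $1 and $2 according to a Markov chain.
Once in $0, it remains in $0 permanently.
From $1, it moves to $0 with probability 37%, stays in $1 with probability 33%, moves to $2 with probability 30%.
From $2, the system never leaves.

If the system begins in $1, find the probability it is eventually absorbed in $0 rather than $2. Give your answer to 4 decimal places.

Let h(s) be the probability of absorption at $0 starting from transient state s. Then h($0) = 1 and h($2) = 0. By first-step analysis:
h($1) = 0.37·1 + 0.33·h($1) + 0.3·0
Solving: h($1) = 0.5522.
Starting from $1, the probability is 0.5522.

0.5522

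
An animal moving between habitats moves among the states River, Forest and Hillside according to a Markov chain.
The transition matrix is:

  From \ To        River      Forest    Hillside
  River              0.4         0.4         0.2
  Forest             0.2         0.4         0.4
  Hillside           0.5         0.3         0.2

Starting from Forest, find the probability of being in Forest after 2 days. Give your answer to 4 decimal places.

Sum over the intermediate state after 1 day:
P = P(Forest→River)·P(River→Forest) + P(Forest→Forest)·P(Forest→Forest) + P(Forest→Hillside)·P(Hillside→Forest)
  = 0.2×0.4 + 0.4×0.4 + 0.4×0.3
  = 0.0800 + 0.1600 + 0.1200 = 0.3600

0.3600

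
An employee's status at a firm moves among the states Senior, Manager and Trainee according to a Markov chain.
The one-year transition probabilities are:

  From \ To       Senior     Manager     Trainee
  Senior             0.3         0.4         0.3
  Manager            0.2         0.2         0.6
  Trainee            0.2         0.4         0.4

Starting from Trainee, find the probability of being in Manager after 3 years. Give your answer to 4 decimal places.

Propagate the distribution vector 3 years from Trainee.
After 0 years: (0.0000, 0.0000, 1.0000)
After 1 year: (0.2000, 0.4000, 0.4000)
After 2 years: (0.2200, 0.3200, 0.4600)
After 3 years: (0.2220, 0.3360, 0.4420)
P(in Manager after 3 years) = 0.3360

0.3360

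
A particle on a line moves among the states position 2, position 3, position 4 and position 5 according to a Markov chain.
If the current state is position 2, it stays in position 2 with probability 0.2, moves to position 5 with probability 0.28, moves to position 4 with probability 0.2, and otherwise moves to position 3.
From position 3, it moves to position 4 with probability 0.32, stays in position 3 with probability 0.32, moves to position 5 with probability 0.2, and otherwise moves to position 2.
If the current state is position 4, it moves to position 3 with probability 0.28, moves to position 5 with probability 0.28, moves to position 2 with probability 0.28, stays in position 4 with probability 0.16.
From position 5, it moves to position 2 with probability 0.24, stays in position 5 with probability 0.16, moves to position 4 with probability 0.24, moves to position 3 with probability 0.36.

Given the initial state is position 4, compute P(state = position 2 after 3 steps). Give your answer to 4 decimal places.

0.2150

Propagate the distribution vector 3 steps from position 4.
After 0 steps: (0.0000, 0.0000, 1.0000, 0.0000)
After 1 step: (0.2800, 0.2800, 0.1600, 0.2800)
After 2 steps: (0.2128, 0.3248, 0.2384, 0.2240)
After 3 steps: (0.2150, 0.3194, 0.2384, 0.2271)
P(in position 2 after 3 steps) = 0.2150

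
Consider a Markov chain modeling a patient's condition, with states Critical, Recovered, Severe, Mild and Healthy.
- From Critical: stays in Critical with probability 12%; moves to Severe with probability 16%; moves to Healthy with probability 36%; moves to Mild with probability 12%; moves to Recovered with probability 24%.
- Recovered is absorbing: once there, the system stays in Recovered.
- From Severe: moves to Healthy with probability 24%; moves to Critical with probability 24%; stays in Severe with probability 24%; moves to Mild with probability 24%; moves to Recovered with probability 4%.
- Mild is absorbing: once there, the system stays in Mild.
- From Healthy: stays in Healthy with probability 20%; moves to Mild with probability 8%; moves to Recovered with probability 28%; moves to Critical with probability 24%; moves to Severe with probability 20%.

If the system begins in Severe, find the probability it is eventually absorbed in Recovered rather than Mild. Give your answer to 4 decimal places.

0.4540

Let h(s) be the probability of absorption at Recovered starting from transient state s. Then h(Recovered) = 1 and h(Mild) = 0. By first-step analysis:
h(Critical) = 0.12·h(Critical) + 0.24·1 + 0.16·h(Severe) + 0.12·0 + 0.36·h(Healthy)
h(Severe) = 0.24·h(Critical) + 0.04·1 + 0.24·h(Severe) + 0.24·0 + 0.24·h(Healthy)
h(Healthy) = 0.24·h(Critical) + 0.28·1 + 0.2·h(Severe) + 0.08·0 + 0.2·h(Healthy)
Solving: h(Critical) = 0.6211, h(Severe) = 0.4540, h(Healthy) = 0.6498.
Starting from Severe, the probability is 0.4540.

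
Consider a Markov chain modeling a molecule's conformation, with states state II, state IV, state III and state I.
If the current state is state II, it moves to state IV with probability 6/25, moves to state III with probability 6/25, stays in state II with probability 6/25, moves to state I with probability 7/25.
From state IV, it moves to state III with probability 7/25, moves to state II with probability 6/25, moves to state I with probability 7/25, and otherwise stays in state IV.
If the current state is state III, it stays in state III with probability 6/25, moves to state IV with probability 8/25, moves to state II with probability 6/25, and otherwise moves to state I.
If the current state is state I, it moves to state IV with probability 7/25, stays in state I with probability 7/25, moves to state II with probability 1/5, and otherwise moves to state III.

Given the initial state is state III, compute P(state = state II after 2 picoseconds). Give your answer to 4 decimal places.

0.2320

Propagate the distribution vector 2 picoseconds from state III.
After 0 picoseconds: (0.0000, 0.0000, 1.0000, 0.0000)
After 1 picosecond: (0.2400, 0.3200, 0.2400, 0.2000)
After 2 picoseconds: (0.2320, 0.2544, 0.2528, 0.2608)
P(in state II after 2 picoseconds) = 0.2320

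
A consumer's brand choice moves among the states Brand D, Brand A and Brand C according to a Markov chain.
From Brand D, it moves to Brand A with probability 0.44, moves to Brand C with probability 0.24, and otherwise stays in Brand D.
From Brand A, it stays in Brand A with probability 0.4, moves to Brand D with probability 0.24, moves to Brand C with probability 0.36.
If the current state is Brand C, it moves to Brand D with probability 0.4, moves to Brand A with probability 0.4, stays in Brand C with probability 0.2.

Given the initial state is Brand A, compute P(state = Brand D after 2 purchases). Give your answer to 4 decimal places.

Sum over the intermediate state after 1 purchase:
P = P(Brand A→Brand D)·P(Brand D→Brand D) + P(Brand A→Brand A)·P(Brand A→Brand D) + P(Brand A→Brand C)·P(Brand C→Brand D)
  = 0.24×0.32 + 0.4×0.24 + 0.36×0.4
  = 0.0768 + 0.0960 + 0.1440 = 0.3168

0.3168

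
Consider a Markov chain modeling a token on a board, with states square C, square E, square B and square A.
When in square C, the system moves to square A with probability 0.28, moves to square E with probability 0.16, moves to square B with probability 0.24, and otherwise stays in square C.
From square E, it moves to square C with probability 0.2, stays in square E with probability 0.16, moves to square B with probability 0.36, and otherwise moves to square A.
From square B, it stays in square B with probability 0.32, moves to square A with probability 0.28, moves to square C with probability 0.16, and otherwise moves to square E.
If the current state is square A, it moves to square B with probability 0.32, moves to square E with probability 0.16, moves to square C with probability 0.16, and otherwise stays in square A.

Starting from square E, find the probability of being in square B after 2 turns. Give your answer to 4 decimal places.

Propagate the distribution vector 2 turns from square E.
After 0 turns: (0.0000, 1.0000, 0.0000, 0.0000)
After 1 turn: (0.2000, 0.1600, 0.3600, 0.2800)
After 2 turns: (0.1984, 0.1888, 0.3104, 0.3024)
P(in square B after 2 turns) = 0.3104

0.3104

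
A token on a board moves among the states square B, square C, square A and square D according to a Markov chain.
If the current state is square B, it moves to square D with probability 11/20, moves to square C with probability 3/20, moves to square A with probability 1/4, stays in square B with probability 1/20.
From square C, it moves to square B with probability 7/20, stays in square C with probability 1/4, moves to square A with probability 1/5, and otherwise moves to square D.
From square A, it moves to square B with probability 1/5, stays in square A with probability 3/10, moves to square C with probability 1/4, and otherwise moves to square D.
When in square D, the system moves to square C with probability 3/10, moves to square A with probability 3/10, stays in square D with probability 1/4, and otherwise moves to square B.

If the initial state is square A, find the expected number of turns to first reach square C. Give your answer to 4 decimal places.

4.0190

Let t(s) be the expected number of turns to first reach square C from state s, with t(square C) = 0. Conditioning on the first turn:
t(square B) = 1 + 0.05·t(square B) + 0.25·t(square A) + 0.55·t(square D)
t(square A) = 1 + 0.2·t(square B) + 0.3·t(square A) + 0.25·t(square D)
t(square D) = 1 + 0.15·t(square B) + 0.3·t(square A) + 0.25·t(square D)
Solving: t(square B) = 4.3122, t(square A) = 4.0190, t(square D) = 3.8034.
Expected turns from square A to square C: 4.0190.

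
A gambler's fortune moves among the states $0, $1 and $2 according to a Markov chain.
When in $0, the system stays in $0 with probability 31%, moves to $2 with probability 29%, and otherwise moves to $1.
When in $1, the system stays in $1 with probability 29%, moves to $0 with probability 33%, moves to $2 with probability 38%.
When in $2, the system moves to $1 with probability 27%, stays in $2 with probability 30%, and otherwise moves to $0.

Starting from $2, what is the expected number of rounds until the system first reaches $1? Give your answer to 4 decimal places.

Let t(s) be the expected number of rounds to first reach $1 from state s, with t($1) = 0. Conditioning on the first round:
t($0) = 1 + 0.31·t($0) + 0.29·t($2)
t($2) = 1 + 0.43·t($0) + 0.3·t($2)
Solving: t($0) = 2.7630, t($2) = 3.1259.
Expected rounds from $2 to $1: 3.1259.

3.1259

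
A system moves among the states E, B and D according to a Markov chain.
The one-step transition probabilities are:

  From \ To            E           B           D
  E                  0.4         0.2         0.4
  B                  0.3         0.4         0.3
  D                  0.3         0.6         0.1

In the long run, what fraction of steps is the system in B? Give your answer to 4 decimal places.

Let the stationary distribution be π with π = πP and π_1 + π_2 + π_3 = 1.
π_1 = 0.4·π_1 + 0.3·π_2 + 0.3·π_3
π_2 = 0.2·π_1 + 0.4·π_2 + 0.6·π_3
Solving with the normalization constraint gives π = (0.3333, 0.3889, 0.2778).
So the stationary probability of B is 0.3889.

0.3889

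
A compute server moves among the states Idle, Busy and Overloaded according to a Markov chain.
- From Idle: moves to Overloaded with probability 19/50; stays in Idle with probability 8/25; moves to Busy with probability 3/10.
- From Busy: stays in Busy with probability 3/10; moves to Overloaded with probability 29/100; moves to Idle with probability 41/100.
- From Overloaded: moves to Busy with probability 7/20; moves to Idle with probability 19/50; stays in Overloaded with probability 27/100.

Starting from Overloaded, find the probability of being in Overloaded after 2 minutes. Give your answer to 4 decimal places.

Sum over the intermediate state after 1 minute:
P = P(Overloaded→Idle)·P(Idle→Overloaded) + P(Overloaded→Busy)·P(Busy→Overloaded) + P(Overloaded→Overloaded)·P(Overloaded→Overloaded)
  = 0.38×0.38 + 0.35×0.29 + 0.27×0.27
  = 0.1444 + 0.1015 + 0.0729 = 0.3188

0.3188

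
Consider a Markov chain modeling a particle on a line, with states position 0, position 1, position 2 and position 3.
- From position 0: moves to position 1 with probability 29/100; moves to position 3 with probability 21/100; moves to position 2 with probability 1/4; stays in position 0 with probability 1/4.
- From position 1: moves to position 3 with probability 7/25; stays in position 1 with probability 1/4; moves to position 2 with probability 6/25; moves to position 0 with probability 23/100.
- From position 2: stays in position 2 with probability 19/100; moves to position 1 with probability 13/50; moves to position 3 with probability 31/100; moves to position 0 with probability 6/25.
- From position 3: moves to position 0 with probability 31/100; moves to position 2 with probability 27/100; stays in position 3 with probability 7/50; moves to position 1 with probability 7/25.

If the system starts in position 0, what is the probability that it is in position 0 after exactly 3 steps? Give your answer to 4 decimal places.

0.2567

Propagate the distribution vector 3 steps from position 0.
After 0 steps: (1.0000, 0.0000, 0.0000, 0.0000)
After 1 step: (0.2500, 0.2900, 0.2500, 0.2100)
After 2 steps: (0.2543, 0.2688, 0.2363, 0.2406)
After 3 steps: (0.2567, 0.2698, 0.2379, 0.2356)
P(in position 0 after 3 steps) = 0.2567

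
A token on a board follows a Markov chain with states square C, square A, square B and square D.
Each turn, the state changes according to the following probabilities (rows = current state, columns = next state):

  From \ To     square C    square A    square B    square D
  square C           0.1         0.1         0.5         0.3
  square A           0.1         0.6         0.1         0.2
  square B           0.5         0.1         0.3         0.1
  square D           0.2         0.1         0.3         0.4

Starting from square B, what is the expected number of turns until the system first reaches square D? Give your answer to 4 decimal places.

5.5556

Let t(s) be the expected number of turns to first reach square D from state s, with t(square D) = 0. Conditioning on the first turn:
t(square C) = 1 + 0.1·t(square C) + 0.1·t(square A) + 0.5·t(square B)
t(square A) = 1 + 0.1·t(square C) + 0.6·t(square A) + 0.1·t(square B)
t(square B) = 1 + 0.5·t(square C) + 0.1·t(square A) + 0.3·t(square B)
Solving: t(square C) = 4.7619, t(square A) = 5.0794, t(square B) = 5.5556.
Expected turns from square B to square D: 5.5556.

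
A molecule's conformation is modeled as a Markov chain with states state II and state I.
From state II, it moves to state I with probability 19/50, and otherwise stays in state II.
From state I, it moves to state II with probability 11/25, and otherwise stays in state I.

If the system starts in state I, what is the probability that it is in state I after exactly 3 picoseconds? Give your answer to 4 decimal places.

0.4665

Propagate the distribution vector 3 picoseconds from state I.
After 0 picoseconds: (0.0000, 1.0000)
After 1 picosecond: (0.4400, 0.5600)
After 2 picoseconds: (0.5192, 0.4808)
After 3 picoseconds: (0.5335, 0.4665)
P(in state I after 3 picoseconds) = 0.4665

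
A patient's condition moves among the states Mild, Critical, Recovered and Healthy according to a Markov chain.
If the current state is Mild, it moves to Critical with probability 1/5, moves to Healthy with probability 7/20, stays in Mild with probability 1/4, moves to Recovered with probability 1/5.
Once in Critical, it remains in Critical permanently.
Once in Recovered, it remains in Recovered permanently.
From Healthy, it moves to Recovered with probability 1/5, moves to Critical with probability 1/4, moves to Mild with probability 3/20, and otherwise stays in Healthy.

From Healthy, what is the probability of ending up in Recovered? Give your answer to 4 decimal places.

0.4528

Let h(s) be the probability of absorption at Recovered starting from transient state s. Then h(Recovered) = 1 and h(Critical) = 0. By first-step analysis:
h(Mild) = 0.25·h(Mild) + 0.2·0 + 0.2·1 + 0.35·h(Healthy)
h(Healthy) = 0.15·h(Mild) + 0.25·0 + 0.2·1 + 0.4·h(Healthy)
Solving: h(Mild) = 0.4780, h(Healthy) = 0.4528.
Starting from Healthy, the probability is 0.4528.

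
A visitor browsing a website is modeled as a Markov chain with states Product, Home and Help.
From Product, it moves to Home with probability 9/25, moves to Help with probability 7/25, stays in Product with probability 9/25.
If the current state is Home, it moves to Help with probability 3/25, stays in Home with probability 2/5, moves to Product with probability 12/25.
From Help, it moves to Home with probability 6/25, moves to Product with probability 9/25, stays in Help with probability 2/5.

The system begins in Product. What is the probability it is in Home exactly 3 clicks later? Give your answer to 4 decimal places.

0.3429

Propagate the distribution vector 3 clicks from Product.
After 0 clicks: (1.0000, 0.0000, 0.0000)
After 1 click: (0.3600, 0.3600, 0.2800)
After 2 clicks: (0.4032, 0.3408, 0.2560)
After 3 clicks: (0.4009, 0.3429, 0.2562)
P(in Home after 3 clicks) = 0.3429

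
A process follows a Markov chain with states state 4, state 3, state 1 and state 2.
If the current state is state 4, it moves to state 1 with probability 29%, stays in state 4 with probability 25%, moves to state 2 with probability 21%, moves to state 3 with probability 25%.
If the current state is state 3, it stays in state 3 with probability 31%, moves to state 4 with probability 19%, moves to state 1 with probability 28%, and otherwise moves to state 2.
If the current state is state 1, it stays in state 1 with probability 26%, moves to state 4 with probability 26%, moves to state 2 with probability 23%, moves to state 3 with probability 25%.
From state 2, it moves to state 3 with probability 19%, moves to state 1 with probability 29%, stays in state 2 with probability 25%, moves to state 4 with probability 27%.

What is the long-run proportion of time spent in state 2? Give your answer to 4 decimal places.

0.2272

Let the stationary distribution be π with π = πP and π_1 + π_2 + π_3 + π_4 = 1.
π_1 = 0.25·π_1 + 0.19·π_2 + 0.26·π_3 + 0.27·π_4
π_2 = 0.25·π_1 + 0.31·π_2 + 0.25·π_3 + 0.19·π_4
π_3 = 0.29·π_1 + 0.28·π_2 + 0.26·π_3 + 0.29·π_4
Solving with the normalization constraint gives π = (0.2422, 0.2515, 0.2791, 0.2272).
So the stationary probability of state 2 is 0.2272.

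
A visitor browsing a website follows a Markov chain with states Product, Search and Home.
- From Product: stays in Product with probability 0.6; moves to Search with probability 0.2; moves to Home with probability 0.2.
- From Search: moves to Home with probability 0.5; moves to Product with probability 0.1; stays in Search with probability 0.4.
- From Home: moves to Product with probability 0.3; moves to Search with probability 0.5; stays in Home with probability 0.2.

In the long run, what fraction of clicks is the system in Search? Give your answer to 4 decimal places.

0.3662

Let the stationary distribution be π with π = πP and π_1 + π_2 + π_3 = 1.
π_1 = 0.6·π_1 + 0.1·π_2 + 0.3·π_3
π_2 = 0.2·π_1 + 0.4·π_2 + 0.5·π_3
Solving with the normalization constraint gives π = (0.3239, 0.3662, 0.3099).
So the stationary probability of Search is 0.3662.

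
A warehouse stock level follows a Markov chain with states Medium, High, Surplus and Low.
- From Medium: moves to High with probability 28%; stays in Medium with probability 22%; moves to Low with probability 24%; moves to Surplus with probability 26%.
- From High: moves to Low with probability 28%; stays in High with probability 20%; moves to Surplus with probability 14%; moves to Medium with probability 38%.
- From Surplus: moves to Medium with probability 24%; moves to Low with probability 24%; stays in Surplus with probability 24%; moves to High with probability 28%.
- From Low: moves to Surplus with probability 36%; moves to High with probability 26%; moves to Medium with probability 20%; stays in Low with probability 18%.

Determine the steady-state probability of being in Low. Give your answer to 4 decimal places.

Let the stationary distribution be π with π = πP and π_1 + π_2 + π_3 + π_4 = 1.
π_1 = 0.22·π_1 + 0.38·π_2 + 0.24·π_3 + 0.2·π_4
π_2 = 0.28·π_1 + 0.2·π_2 + 0.28·π_3 + 0.26·π_4
π_3 = 0.26·π_1 + 0.14·π_2 + 0.24·π_3 + 0.36·π_4
Solving with the normalization constraint gives π = (0.2610, 0.2549, 0.2481, 0.2360).
So the stationary probability of Low is 0.2360.

0.2360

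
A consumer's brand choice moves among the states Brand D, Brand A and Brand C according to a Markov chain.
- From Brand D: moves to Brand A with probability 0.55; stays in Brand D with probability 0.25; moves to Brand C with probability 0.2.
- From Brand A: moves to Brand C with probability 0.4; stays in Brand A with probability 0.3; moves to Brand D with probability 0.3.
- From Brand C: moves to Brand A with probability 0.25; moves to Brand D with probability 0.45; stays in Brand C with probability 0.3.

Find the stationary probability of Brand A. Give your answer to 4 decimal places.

0.3671

Let the stationary distribution be π with π = πP and π_1 + π_2 + π_3 = 1.
π_1 = 0.25·π_1 + 0.3·π_2 + 0.45·π_3
π_2 = 0.55·π_1 + 0.3·π_2 + 0.25·π_3
Solving with the normalization constraint gives π = (0.3291, 0.3671, 0.3038).
So the stationary probability of Brand A is 0.3671.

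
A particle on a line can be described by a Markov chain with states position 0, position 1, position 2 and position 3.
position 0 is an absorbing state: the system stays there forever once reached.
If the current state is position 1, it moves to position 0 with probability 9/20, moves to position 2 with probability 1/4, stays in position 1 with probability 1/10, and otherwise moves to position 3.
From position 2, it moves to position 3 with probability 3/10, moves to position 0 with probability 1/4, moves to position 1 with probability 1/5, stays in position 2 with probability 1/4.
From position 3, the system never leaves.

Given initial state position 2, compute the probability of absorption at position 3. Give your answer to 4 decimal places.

Let h(s) be the probability of absorption at position 3 starting from transient state s. Then h(position 3) = 1 and h(position 0) = 0. By first-step analysis:
h(position 1) = 0.45·0 + 0.1·h(position 1) + 0.25·h(position 2) + 0.2·1
h(position 2) = 0.25·0 + 0.2·h(position 1) + 0.25·h(position 2) + 0.3·1
Solving: h(position 1) = 0.3600, h(position 2) = 0.4960.
Starting from position 2, the probability is 0.4960.

0.4960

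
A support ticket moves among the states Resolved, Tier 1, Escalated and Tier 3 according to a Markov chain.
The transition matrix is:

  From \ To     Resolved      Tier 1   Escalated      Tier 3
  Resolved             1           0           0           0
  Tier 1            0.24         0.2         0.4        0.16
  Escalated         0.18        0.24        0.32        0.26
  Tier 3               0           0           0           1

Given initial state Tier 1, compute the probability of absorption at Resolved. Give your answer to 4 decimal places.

0.5250

Let h(s) be the probability of absorption at Resolved starting from transient state s. Then h(Resolved) = 1 and h(Tier 3) = 0. By first-step analysis:
h(Tier 1) = 0.24·1 + 0.2·h(Tier 1) + 0.4·h(Escalated) + 0.16·0
h(Escalated) = 0.18·1 + 0.24·h(Tier 1) + 0.32·h(Escalated) + 0.26·0
Solving: h(Tier 1) = 0.5250, h(Escalated) = 0.4500.
Starting from Tier 1, the probability is 0.5250.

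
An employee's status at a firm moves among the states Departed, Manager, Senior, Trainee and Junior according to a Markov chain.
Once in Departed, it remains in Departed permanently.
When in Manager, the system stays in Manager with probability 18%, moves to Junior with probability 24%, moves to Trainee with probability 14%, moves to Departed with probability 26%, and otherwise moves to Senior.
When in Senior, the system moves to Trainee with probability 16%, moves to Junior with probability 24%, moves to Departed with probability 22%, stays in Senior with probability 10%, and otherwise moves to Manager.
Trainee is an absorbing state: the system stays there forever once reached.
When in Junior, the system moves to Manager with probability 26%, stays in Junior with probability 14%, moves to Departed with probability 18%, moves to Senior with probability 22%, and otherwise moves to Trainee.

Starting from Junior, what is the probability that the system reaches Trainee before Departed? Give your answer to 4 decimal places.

0.4621

Let h(s) be the probability of absorption at Trainee starting from transient state s. Then h(Trainee) = 1 and h(Departed) = 0. By first-step analysis:
h(Manager) = 0.26·0 + 0.18·h(Manager) + 0.18·h(Senior) + 0.14·1 + 0.24·h(Junior)
h(Senior) = 0.22·0 + 0.28·h(Manager) + 0.1·h(Senior) + 0.16·1 + 0.24·h(Junior)
h(Junior) = 0.18·0 + 0.26·h(Manager) + 0.22·h(Senior) + 0.2·1 + 0.14·h(Junior)
Solving: h(Manager) = 0.3993, h(Senior) = 0.4252, h(Junior) = 0.4621.
Starting from Junior, the probability is 0.4621.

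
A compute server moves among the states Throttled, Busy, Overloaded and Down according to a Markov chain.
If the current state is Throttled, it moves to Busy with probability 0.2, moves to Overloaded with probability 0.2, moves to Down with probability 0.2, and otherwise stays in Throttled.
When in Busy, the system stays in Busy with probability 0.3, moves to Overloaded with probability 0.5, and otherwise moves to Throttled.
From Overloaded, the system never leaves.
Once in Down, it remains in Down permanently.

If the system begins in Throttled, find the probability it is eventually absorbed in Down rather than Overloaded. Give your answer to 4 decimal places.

0.3684

Let h(s) be the probability of absorption at Down starting from transient state s. Then h(Down) = 1 and h(Overloaded) = 0. By first-step analysis:
h(Throttled) = 0.4·h(Throttled) + 0.2·h(Busy) + 0.2·0 + 0.2·1
h(Busy) = 0.2·h(Throttled) + 0.3·h(Busy) + 0.5·0
Solving: h(Throttled) = 0.3684, h(Busy) = 0.1053.
Starting from Throttled, the probability is 0.3684.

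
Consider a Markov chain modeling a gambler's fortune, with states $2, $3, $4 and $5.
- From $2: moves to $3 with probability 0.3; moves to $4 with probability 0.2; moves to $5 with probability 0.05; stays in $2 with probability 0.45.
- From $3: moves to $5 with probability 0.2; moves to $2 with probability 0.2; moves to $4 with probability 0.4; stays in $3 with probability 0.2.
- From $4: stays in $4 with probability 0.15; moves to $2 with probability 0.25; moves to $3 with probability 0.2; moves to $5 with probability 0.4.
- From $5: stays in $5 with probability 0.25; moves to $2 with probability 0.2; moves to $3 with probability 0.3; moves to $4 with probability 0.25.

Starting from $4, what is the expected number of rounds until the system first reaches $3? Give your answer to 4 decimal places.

3.9154

Let t(s) be the expected number of rounds to first reach $3 from state s, with t($3) = 0. Conditioning on the first round:
t($2) = 1 + 0.45·t($2) + 0.2·t($4) + 0.05·t($5)
t($4) = 1 + 0.25·t($2) + 0.15·t($4) + 0.4·t($5)
t($5) = 1 + 0.2·t($2) + 0.25·t($4) + 0.25·t($5)
Solving: t($2) = 3.5683, t($4) = 3.9154, t($5) = 3.5900.
Expected rounds from $4 to $3: 3.9154.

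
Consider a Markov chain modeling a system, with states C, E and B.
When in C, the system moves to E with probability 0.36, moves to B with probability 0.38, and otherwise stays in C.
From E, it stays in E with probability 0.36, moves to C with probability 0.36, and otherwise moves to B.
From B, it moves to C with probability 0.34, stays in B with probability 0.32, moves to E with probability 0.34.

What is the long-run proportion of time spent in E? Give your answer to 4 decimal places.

Let the stationary distribution be π with π = πP and π_1 + π_2 + π_3 = 1.
π_1 = 0.26·π_1 + 0.36·π_2 + 0.34·π_3
π_2 = 0.36·π_1 + 0.36·π_2 + 0.34·π_3
Solving with the normalization constraint gives π = (0.3214, 0.3535, 0.3251).
So the stationary probability of E is 0.3535.

0.3535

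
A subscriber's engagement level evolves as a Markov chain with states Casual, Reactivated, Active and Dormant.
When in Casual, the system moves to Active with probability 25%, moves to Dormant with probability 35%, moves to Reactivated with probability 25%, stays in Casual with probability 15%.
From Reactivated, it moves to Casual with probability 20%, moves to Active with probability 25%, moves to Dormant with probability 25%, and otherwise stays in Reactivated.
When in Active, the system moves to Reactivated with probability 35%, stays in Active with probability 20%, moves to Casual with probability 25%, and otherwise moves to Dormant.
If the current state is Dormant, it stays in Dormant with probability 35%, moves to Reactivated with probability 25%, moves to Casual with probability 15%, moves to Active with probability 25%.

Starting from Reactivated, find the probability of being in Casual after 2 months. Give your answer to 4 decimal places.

Propagate the distribution vector 2 months from Reactivated.
After 0 months: (0.0000, 1.0000, 0.0000, 0.0000)
After 1 month: (0.2000, 0.3000, 0.2500, 0.2500)
After 2 months: (0.1900, 0.2900, 0.2375, 0.2825)
P(in Casual after 2 months) = 0.1900

0.1900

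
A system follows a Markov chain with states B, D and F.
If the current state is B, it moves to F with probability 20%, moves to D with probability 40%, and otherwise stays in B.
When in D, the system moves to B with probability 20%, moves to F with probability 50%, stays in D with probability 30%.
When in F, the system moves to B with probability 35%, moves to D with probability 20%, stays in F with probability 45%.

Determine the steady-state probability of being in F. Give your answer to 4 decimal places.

Let the stationary distribution be π with π = πP and π_1 + π_2 + π_3 = 1.
π_1 = 0.4·π_1 + 0.2·π_2 + 0.35·π_3
π_2 = 0.4·π_1 + 0.3·π_2 + 0.2·π_3
Solving with the normalization constraint gives π = (0.3220, 0.2938, 0.3842).
So the stationary probability of F is 0.3842.

0.3842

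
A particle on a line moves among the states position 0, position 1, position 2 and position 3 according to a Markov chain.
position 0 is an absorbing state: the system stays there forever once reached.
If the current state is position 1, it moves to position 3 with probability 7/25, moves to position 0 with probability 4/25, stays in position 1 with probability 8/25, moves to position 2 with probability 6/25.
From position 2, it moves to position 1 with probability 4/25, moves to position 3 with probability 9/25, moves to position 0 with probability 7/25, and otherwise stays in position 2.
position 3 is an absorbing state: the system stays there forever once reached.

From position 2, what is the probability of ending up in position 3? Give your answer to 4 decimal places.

0.5728

Let h(s) be the probability of absorption at position 3 starting from transient state s. Then h(position 3) = 1 and h(position 0) = 0. By first-step analysis:
h(position 1) = 0.16·0 + 0.32·h(position 1) + 0.24·h(position 2) + 0.28·1
h(position 2) = 0.28·0 + 0.16·h(position 1) + 0.2·h(position 2) + 0.36·1
Solving: h(position 1) = 0.6139, h(position 2) = 0.5728.
Starting from position 2, the probability is 0.5728.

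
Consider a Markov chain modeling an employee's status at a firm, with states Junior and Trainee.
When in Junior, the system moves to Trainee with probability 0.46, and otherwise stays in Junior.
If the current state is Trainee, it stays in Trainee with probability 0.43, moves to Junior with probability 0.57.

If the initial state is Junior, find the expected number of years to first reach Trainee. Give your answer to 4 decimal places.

Let t(s) be the expected number of years to first reach Trainee from state s, with t(Trainee) = 0. Conditioning on the first year:
t(Junior) = 1 + 0.54·t(Junior)
Solving: t(Junior) = 2.1739.
Expected years from Junior to Trainee: 2.1739.

2.1739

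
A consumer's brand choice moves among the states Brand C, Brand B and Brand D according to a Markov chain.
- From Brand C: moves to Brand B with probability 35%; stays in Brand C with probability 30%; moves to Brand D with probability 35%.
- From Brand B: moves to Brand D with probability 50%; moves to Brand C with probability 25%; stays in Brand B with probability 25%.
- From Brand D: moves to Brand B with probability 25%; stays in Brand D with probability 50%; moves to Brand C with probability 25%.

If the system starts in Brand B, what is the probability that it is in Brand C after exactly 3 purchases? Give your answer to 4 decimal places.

0.2631

Propagate the distribution vector 3 purchases from Brand B.
After 0 purchases: (0.0000, 1.0000, 0.0000)
After 1 purchase: (0.2500, 0.2500, 0.5000)
After 2 purchases: (0.2625, 0.2750, 0.4625)
After 3 purchases: (0.2631, 0.2763, 0.4606)
P(in Brand C after 3 purchases) = 0.2631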